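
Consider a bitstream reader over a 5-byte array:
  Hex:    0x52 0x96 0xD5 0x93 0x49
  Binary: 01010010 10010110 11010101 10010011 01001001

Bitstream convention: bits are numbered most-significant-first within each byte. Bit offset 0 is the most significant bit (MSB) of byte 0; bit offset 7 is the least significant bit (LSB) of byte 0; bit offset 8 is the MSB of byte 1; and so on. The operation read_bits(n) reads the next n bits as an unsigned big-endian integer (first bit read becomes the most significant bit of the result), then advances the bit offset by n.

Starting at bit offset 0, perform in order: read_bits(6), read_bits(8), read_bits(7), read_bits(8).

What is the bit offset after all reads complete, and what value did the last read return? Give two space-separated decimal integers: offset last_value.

Answer: 29 178

Derivation:
Read 1: bits[0:6] width=6 -> value=20 (bin 010100); offset now 6 = byte 0 bit 6; 34 bits remain
Read 2: bits[6:14] width=8 -> value=165 (bin 10100101); offset now 14 = byte 1 bit 6; 26 bits remain
Read 3: bits[14:21] width=7 -> value=90 (bin 1011010); offset now 21 = byte 2 bit 5; 19 bits remain
Read 4: bits[21:29] width=8 -> value=178 (bin 10110010); offset now 29 = byte 3 bit 5; 11 bits remain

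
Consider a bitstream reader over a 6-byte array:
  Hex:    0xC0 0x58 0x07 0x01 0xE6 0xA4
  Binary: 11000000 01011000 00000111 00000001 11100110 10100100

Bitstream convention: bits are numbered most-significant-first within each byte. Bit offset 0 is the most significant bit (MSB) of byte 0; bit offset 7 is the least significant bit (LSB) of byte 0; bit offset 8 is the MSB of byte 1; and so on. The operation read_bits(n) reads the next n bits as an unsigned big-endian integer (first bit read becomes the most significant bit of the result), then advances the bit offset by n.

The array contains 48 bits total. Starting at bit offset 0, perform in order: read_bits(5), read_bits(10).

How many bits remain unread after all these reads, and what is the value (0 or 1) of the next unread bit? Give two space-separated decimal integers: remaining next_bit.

Read 1: bits[0:5] width=5 -> value=24 (bin 11000); offset now 5 = byte 0 bit 5; 43 bits remain
Read 2: bits[5:15] width=10 -> value=44 (bin 0000101100); offset now 15 = byte 1 bit 7; 33 bits remain

Answer: 33 0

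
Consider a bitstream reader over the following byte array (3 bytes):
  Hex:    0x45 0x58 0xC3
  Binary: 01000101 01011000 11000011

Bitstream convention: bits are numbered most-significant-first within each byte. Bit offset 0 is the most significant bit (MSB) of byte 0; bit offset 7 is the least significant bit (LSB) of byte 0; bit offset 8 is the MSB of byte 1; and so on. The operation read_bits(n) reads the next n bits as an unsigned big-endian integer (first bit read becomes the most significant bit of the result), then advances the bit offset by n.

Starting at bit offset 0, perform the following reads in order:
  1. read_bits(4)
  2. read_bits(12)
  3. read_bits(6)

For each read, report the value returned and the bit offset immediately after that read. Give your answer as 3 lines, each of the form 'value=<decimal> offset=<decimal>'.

Answer: value=4 offset=4
value=1368 offset=16
value=48 offset=22

Derivation:
Read 1: bits[0:4] width=4 -> value=4 (bin 0100); offset now 4 = byte 0 bit 4; 20 bits remain
Read 2: bits[4:16] width=12 -> value=1368 (bin 010101011000); offset now 16 = byte 2 bit 0; 8 bits remain
Read 3: bits[16:22] width=6 -> value=48 (bin 110000); offset now 22 = byte 2 bit 6; 2 bits remain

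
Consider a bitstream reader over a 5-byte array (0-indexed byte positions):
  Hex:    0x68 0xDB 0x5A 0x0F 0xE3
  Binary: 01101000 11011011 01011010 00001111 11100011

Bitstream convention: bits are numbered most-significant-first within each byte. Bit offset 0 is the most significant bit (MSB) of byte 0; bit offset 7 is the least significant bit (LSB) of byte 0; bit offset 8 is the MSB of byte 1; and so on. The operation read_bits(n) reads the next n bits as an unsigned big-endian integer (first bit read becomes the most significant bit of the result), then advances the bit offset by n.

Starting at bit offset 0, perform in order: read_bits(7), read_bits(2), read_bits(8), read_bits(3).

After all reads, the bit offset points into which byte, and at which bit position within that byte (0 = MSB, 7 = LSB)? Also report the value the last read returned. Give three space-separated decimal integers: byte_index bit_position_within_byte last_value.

Answer: 2 4 5

Derivation:
Read 1: bits[0:7] width=7 -> value=52 (bin 0110100); offset now 7 = byte 0 bit 7; 33 bits remain
Read 2: bits[7:9] width=2 -> value=1 (bin 01); offset now 9 = byte 1 bit 1; 31 bits remain
Read 3: bits[9:17] width=8 -> value=182 (bin 10110110); offset now 17 = byte 2 bit 1; 23 bits remain
Read 4: bits[17:20] width=3 -> value=5 (bin 101); offset now 20 = byte 2 bit 4; 20 bits remain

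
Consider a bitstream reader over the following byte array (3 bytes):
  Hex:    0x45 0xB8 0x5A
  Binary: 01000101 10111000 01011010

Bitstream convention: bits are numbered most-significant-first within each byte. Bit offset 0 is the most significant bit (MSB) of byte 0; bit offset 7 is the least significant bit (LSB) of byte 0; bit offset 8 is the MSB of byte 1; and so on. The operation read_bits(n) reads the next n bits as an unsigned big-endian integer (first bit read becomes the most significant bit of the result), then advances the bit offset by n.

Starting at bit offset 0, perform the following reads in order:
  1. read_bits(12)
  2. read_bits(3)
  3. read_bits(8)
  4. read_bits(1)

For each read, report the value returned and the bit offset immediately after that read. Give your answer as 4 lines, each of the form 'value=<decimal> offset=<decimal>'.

Answer: value=1115 offset=12
value=4 offset=15
value=45 offset=23
value=0 offset=24

Derivation:
Read 1: bits[0:12] width=12 -> value=1115 (bin 010001011011); offset now 12 = byte 1 bit 4; 12 bits remain
Read 2: bits[12:15] width=3 -> value=4 (bin 100); offset now 15 = byte 1 bit 7; 9 bits remain
Read 3: bits[15:23] width=8 -> value=45 (bin 00101101); offset now 23 = byte 2 bit 7; 1 bits remain
Read 4: bits[23:24] width=1 -> value=0 (bin 0); offset now 24 = byte 3 bit 0; 0 bits remain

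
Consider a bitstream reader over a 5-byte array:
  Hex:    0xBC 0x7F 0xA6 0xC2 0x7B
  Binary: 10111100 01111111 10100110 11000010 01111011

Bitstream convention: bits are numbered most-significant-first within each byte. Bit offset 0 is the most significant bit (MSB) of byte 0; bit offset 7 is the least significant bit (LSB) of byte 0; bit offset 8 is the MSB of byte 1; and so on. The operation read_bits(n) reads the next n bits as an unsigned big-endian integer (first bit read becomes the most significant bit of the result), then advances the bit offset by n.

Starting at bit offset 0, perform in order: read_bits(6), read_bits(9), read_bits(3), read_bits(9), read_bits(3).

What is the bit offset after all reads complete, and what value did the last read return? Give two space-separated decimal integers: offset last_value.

Answer: 30 0

Derivation:
Read 1: bits[0:6] width=6 -> value=47 (bin 101111); offset now 6 = byte 0 bit 6; 34 bits remain
Read 2: bits[6:15] width=9 -> value=63 (bin 000111111); offset now 15 = byte 1 bit 7; 25 bits remain
Read 3: bits[15:18] width=3 -> value=6 (bin 110); offset now 18 = byte 2 bit 2; 22 bits remain
Read 4: bits[18:27] width=9 -> value=310 (bin 100110110); offset now 27 = byte 3 bit 3; 13 bits remain
Read 5: bits[27:30] width=3 -> value=0 (bin 000); offset now 30 = byte 3 bit 6; 10 bits remain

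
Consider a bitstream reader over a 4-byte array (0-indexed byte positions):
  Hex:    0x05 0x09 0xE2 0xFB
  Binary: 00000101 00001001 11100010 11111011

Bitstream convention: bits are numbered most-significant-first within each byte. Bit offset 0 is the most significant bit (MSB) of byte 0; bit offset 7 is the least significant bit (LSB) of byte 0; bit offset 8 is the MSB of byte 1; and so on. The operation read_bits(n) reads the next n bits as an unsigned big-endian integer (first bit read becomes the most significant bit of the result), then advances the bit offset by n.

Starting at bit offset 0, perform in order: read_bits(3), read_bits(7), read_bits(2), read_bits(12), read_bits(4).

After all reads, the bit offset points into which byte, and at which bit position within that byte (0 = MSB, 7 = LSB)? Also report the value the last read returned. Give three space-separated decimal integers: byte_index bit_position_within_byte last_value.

Answer: 3 4 15

Derivation:
Read 1: bits[0:3] width=3 -> value=0 (bin 000); offset now 3 = byte 0 bit 3; 29 bits remain
Read 2: bits[3:10] width=7 -> value=20 (bin 0010100); offset now 10 = byte 1 bit 2; 22 bits remain
Read 3: bits[10:12] width=2 -> value=0 (bin 00); offset now 12 = byte 1 bit 4; 20 bits remain
Read 4: bits[12:24] width=12 -> value=2530 (bin 100111100010); offset now 24 = byte 3 bit 0; 8 bits remain
Read 5: bits[24:28] width=4 -> value=15 (bin 1111); offset now 28 = byte 3 bit 4; 4 bits remain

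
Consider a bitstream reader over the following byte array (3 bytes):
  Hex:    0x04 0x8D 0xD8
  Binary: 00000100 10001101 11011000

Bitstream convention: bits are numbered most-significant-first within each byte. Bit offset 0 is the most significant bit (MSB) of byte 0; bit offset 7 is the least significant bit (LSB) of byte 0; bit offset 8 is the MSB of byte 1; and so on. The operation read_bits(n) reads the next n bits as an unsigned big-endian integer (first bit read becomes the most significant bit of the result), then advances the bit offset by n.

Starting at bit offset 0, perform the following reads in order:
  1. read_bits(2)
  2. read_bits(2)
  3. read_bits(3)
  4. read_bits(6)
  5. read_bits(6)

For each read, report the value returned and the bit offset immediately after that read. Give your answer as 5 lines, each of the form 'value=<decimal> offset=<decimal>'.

Answer: value=0 offset=2
value=0 offset=4
value=2 offset=7
value=17 offset=13
value=46 offset=19

Derivation:
Read 1: bits[0:2] width=2 -> value=0 (bin 00); offset now 2 = byte 0 bit 2; 22 bits remain
Read 2: bits[2:4] width=2 -> value=0 (bin 00); offset now 4 = byte 0 bit 4; 20 bits remain
Read 3: bits[4:7] width=3 -> value=2 (bin 010); offset now 7 = byte 0 bit 7; 17 bits remain
Read 4: bits[7:13] width=6 -> value=17 (bin 010001); offset now 13 = byte 1 bit 5; 11 bits remain
Read 5: bits[13:19] width=6 -> value=46 (bin 101110); offset now 19 = byte 2 bit 3; 5 bits remain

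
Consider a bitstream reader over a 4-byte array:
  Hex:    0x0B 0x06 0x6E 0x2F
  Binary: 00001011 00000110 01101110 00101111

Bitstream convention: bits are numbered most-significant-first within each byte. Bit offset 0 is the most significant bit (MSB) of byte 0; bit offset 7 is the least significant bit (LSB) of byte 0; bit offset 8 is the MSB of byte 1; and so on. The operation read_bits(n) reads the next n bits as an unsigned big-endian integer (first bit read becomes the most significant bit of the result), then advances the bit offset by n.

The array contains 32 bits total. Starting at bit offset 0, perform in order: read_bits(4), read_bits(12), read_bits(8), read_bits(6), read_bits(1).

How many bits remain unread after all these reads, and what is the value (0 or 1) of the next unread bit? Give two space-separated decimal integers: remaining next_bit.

Read 1: bits[0:4] width=4 -> value=0 (bin 0000); offset now 4 = byte 0 bit 4; 28 bits remain
Read 2: bits[4:16] width=12 -> value=2822 (bin 101100000110); offset now 16 = byte 2 bit 0; 16 bits remain
Read 3: bits[16:24] width=8 -> value=110 (bin 01101110); offset now 24 = byte 3 bit 0; 8 bits remain
Read 4: bits[24:30] width=6 -> value=11 (bin 001011); offset now 30 = byte 3 bit 6; 2 bits remain
Read 5: bits[30:31] width=1 -> value=1 (bin 1); offset now 31 = byte 3 bit 7; 1 bits remain

Answer: 1 1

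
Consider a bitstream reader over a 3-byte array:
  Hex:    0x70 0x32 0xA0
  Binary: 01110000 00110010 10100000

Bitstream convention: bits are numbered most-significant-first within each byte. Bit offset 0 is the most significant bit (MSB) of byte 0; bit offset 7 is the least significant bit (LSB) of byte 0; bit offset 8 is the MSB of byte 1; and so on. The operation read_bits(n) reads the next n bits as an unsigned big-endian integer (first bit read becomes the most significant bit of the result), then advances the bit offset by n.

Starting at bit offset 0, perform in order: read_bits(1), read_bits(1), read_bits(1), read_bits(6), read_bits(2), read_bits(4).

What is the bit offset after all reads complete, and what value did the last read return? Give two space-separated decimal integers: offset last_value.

Answer: 15 9

Derivation:
Read 1: bits[0:1] width=1 -> value=0 (bin 0); offset now 1 = byte 0 bit 1; 23 bits remain
Read 2: bits[1:2] width=1 -> value=1 (bin 1); offset now 2 = byte 0 bit 2; 22 bits remain
Read 3: bits[2:3] width=1 -> value=1 (bin 1); offset now 3 = byte 0 bit 3; 21 bits remain
Read 4: bits[3:9] width=6 -> value=32 (bin 100000); offset now 9 = byte 1 bit 1; 15 bits remain
Read 5: bits[9:11] width=2 -> value=1 (bin 01); offset now 11 = byte 1 bit 3; 13 bits remain
Read 6: bits[11:15] width=4 -> value=9 (bin 1001); offset now 15 = byte 1 bit 7; 9 bits remain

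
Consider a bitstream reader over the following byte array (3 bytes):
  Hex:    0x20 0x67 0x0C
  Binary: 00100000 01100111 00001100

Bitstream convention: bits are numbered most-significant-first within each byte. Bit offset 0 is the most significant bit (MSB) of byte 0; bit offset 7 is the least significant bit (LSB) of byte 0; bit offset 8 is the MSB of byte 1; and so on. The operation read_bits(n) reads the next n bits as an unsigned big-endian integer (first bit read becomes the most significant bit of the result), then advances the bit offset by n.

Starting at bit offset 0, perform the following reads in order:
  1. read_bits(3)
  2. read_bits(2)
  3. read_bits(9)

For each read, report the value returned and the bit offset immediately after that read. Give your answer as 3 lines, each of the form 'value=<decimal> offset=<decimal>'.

Read 1: bits[0:3] width=3 -> value=1 (bin 001); offset now 3 = byte 0 bit 3; 21 bits remain
Read 2: bits[3:5] width=2 -> value=0 (bin 00); offset now 5 = byte 0 bit 5; 19 bits remain
Read 3: bits[5:14] width=9 -> value=25 (bin 000011001); offset now 14 = byte 1 bit 6; 10 bits remain

Answer: value=1 offset=3
value=0 offset=5
value=25 offset=14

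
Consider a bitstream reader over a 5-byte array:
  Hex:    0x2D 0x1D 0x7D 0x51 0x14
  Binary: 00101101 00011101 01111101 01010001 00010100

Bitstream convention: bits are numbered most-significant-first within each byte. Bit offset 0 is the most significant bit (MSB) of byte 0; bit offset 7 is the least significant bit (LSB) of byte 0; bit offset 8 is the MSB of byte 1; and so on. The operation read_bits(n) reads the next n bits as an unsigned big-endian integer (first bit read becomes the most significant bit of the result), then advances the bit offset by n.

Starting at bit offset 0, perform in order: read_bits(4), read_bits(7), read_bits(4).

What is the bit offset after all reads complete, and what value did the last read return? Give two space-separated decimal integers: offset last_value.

Read 1: bits[0:4] width=4 -> value=2 (bin 0010); offset now 4 = byte 0 bit 4; 36 bits remain
Read 2: bits[4:11] width=7 -> value=104 (bin 1101000); offset now 11 = byte 1 bit 3; 29 bits remain
Read 3: bits[11:15] width=4 -> value=14 (bin 1110); offset now 15 = byte 1 bit 7; 25 bits remain

Answer: 15 14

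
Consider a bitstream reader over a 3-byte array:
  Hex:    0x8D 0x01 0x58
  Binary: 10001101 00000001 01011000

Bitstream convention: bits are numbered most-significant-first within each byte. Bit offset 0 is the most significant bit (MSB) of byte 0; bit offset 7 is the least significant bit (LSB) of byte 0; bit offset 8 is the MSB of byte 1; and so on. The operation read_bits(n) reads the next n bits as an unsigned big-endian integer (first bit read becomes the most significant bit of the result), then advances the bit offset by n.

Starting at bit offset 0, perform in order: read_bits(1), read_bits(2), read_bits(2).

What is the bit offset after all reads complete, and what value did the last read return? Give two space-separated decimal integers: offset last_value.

Answer: 5 1

Derivation:
Read 1: bits[0:1] width=1 -> value=1 (bin 1); offset now 1 = byte 0 bit 1; 23 bits remain
Read 2: bits[1:3] width=2 -> value=0 (bin 00); offset now 3 = byte 0 bit 3; 21 bits remain
Read 3: bits[3:5] width=2 -> value=1 (bin 01); offset now 5 = byte 0 bit 5; 19 bits remain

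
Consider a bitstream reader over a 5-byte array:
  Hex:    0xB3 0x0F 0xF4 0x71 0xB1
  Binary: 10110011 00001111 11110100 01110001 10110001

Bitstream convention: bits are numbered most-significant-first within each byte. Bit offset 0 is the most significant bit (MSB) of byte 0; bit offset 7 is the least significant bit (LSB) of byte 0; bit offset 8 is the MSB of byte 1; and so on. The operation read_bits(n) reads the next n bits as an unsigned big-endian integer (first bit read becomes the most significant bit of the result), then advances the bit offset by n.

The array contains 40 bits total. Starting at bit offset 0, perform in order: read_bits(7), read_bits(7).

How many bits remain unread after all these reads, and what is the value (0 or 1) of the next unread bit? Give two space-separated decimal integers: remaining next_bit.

Answer: 26 1

Derivation:
Read 1: bits[0:7] width=7 -> value=89 (bin 1011001); offset now 7 = byte 0 bit 7; 33 bits remain
Read 2: bits[7:14] width=7 -> value=67 (bin 1000011); offset now 14 = byte 1 bit 6; 26 bits remain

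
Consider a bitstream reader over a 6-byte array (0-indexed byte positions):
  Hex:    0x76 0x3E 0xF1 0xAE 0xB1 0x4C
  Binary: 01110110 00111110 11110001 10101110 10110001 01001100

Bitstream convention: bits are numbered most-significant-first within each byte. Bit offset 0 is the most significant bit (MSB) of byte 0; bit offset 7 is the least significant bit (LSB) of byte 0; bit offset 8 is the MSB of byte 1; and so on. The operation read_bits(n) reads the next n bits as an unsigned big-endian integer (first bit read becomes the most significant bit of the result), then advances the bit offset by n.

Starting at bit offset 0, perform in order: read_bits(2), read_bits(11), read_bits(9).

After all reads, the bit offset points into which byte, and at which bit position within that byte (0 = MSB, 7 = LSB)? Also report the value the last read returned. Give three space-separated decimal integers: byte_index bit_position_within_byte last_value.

Read 1: bits[0:2] width=2 -> value=1 (bin 01); offset now 2 = byte 0 bit 2; 46 bits remain
Read 2: bits[2:13] width=11 -> value=1735 (bin 11011000111); offset now 13 = byte 1 bit 5; 35 bits remain
Read 3: bits[13:22] width=9 -> value=444 (bin 110111100); offset now 22 = byte 2 bit 6; 26 bits remain

Answer: 2 6 444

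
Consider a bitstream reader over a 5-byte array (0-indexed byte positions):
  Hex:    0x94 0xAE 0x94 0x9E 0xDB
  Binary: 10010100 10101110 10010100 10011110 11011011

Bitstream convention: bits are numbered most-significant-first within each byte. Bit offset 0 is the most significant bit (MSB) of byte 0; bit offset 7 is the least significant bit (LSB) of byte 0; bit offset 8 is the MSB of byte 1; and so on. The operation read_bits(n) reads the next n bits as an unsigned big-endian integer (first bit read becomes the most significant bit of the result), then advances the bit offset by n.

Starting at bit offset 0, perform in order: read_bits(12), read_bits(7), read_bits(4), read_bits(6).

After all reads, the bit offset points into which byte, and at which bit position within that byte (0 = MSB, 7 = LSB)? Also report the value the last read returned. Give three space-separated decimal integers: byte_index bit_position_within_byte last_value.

Answer: 3 5 19

Derivation:
Read 1: bits[0:12] width=12 -> value=2378 (bin 100101001010); offset now 12 = byte 1 bit 4; 28 bits remain
Read 2: bits[12:19] width=7 -> value=116 (bin 1110100); offset now 19 = byte 2 bit 3; 21 bits remain
Read 3: bits[19:23] width=4 -> value=10 (bin 1010); offset now 23 = byte 2 bit 7; 17 bits remain
Read 4: bits[23:29] width=6 -> value=19 (bin 010011); offset now 29 = byte 3 bit 5; 11 bits remain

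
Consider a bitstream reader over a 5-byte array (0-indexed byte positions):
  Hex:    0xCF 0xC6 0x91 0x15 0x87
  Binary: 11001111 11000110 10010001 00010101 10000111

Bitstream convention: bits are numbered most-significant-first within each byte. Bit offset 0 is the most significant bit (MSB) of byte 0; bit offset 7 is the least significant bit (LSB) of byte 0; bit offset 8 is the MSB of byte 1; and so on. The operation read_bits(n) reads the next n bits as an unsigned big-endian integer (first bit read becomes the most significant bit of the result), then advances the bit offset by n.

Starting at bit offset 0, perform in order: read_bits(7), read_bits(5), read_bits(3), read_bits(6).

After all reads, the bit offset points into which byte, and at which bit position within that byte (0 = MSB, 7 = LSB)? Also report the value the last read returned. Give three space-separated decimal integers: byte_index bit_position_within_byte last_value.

Answer: 2 5 18

Derivation:
Read 1: bits[0:7] width=7 -> value=103 (bin 1100111); offset now 7 = byte 0 bit 7; 33 bits remain
Read 2: bits[7:12] width=5 -> value=28 (bin 11100); offset now 12 = byte 1 bit 4; 28 bits remain
Read 3: bits[12:15] width=3 -> value=3 (bin 011); offset now 15 = byte 1 bit 7; 25 bits remain
Read 4: bits[15:21] width=6 -> value=18 (bin 010010); offset now 21 = byte 2 bit 5; 19 bits remain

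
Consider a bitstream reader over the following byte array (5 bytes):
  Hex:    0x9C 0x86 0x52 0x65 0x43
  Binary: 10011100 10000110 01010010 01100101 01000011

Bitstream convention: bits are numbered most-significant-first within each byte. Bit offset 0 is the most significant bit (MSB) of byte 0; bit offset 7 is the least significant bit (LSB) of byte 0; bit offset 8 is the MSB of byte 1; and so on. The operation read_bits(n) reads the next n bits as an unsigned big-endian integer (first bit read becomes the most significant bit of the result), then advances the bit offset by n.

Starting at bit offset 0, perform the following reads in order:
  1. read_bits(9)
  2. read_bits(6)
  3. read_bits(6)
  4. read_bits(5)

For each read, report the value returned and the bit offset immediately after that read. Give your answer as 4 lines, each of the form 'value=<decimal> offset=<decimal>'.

Read 1: bits[0:9] width=9 -> value=313 (bin 100111001); offset now 9 = byte 1 bit 1; 31 bits remain
Read 2: bits[9:15] width=6 -> value=3 (bin 000011); offset now 15 = byte 1 bit 7; 25 bits remain
Read 3: bits[15:21] width=6 -> value=10 (bin 001010); offset now 21 = byte 2 bit 5; 19 bits remain
Read 4: bits[21:26] width=5 -> value=9 (bin 01001); offset now 26 = byte 3 bit 2; 14 bits remain

Answer: value=313 offset=9
value=3 offset=15
value=10 offset=21
value=9 offset=26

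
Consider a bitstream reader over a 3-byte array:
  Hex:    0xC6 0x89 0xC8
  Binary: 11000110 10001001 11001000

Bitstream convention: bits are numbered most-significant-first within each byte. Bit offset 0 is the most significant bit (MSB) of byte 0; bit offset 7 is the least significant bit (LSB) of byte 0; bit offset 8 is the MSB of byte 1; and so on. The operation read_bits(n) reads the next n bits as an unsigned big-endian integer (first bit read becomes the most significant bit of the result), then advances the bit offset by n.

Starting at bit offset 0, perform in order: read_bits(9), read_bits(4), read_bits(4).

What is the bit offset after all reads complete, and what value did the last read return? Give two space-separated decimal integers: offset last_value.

Read 1: bits[0:9] width=9 -> value=397 (bin 110001101); offset now 9 = byte 1 bit 1; 15 bits remain
Read 2: bits[9:13] width=4 -> value=1 (bin 0001); offset now 13 = byte 1 bit 5; 11 bits remain
Read 3: bits[13:17] width=4 -> value=3 (bin 0011); offset now 17 = byte 2 bit 1; 7 bits remain

Answer: 17 3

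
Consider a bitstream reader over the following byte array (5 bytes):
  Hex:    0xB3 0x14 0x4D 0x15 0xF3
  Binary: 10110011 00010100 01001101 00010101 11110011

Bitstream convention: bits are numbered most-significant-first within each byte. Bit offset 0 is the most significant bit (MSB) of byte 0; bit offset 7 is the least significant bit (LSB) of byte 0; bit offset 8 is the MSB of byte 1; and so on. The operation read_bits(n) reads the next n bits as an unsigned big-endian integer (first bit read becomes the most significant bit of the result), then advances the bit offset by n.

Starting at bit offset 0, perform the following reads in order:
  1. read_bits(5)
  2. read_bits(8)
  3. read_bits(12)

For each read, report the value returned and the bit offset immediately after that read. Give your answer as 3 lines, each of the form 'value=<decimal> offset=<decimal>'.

Read 1: bits[0:5] width=5 -> value=22 (bin 10110); offset now 5 = byte 0 bit 5; 35 bits remain
Read 2: bits[5:13] width=8 -> value=98 (bin 01100010); offset now 13 = byte 1 bit 5; 27 bits remain
Read 3: bits[13:25] width=12 -> value=2202 (bin 100010011010); offset now 25 = byte 3 bit 1; 15 bits remain

Answer: value=22 offset=5
value=98 offset=13
value=2202 offset=25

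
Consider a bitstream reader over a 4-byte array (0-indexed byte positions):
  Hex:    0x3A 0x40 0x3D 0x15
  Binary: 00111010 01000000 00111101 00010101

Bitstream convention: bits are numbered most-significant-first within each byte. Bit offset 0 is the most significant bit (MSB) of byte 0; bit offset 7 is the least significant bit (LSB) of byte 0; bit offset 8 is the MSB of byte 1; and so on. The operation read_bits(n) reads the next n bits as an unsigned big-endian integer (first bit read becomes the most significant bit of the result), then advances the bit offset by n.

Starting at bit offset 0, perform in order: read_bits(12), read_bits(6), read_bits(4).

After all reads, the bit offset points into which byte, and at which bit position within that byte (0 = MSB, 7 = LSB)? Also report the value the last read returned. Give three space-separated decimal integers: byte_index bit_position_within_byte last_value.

Read 1: bits[0:12] width=12 -> value=932 (bin 001110100100); offset now 12 = byte 1 bit 4; 20 bits remain
Read 2: bits[12:18] width=6 -> value=0 (bin 000000); offset now 18 = byte 2 bit 2; 14 bits remain
Read 3: bits[18:22] width=4 -> value=15 (bin 1111); offset now 22 = byte 2 bit 6; 10 bits remain

Answer: 2 6 15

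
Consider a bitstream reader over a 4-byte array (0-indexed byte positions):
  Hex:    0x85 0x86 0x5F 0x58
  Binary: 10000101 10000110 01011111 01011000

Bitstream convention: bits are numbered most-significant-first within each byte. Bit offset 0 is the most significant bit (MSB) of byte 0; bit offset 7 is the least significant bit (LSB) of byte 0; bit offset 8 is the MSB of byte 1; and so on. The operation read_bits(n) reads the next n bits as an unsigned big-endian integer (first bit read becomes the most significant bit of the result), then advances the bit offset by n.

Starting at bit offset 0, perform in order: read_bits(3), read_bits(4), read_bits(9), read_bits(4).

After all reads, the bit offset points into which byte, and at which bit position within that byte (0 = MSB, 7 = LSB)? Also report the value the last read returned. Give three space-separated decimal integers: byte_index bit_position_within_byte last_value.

Read 1: bits[0:3] width=3 -> value=4 (bin 100); offset now 3 = byte 0 bit 3; 29 bits remain
Read 2: bits[3:7] width=4 -> value=2 (bin 0010); offset now 7 = byte 0 bit 7; 25 bits remain
Read 3: bits[7:16] width=9 -> value=390 (bin 110000110); offset now 16 = byte 2 bit 0; 16 bits remain
Read 4: bits[16:20] width=4 -> value=5 (bin 0101); offset now 20 = byte 2 bit 4; 12 bits remain

Answer: 2 4 5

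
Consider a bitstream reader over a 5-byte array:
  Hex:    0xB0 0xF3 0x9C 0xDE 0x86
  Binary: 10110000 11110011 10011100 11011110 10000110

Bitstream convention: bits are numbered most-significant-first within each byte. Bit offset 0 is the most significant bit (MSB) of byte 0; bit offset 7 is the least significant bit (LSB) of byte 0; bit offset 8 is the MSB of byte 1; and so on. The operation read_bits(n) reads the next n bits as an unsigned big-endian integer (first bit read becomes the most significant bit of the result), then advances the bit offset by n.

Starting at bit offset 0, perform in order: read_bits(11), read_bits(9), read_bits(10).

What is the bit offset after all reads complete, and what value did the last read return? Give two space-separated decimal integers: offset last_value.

Answer: 30 823

Derivation:
Read 1: bits[0:11] width=11 -> value=1415 (bin 10110000111); offset now 11 = byte 1 bit 3; 29 bits remain
Read 2: bits[11:20] width=9 -> value=313 (bin 100111001); offset now 20 = byte 2 bit 4; 20 bits remain
Read 3: bits[20:30] width=10 -> value=823 (bin 1100110111); offset now 30 = byte 3 bit 6; 10 bits remain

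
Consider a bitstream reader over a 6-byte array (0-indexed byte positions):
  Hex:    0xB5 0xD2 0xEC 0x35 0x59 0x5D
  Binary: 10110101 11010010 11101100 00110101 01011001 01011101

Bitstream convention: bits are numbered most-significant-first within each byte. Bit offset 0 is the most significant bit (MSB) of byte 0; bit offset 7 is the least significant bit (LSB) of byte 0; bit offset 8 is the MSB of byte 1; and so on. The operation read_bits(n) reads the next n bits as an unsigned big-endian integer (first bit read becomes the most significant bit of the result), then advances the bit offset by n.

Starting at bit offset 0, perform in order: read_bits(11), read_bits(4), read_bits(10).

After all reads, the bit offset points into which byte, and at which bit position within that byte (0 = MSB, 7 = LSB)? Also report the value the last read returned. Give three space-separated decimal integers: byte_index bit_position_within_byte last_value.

Answer: 3 1 472

Derivation:
Read 1: bits[0:11] width=11 -> value=1454 (bin 10110101110); offset now 11 = byte 1 bit 3; 37 bits remain
Read 2: bits[11:15] width=4 -> value=9 (bin 1001); offset now 15 = byte 1 bit 7; 33 bits remain
Read 3: bits[15:25] width=10 -> value=472 (bin 0111011000); offset now 25 = byte 3 bit 1; 23 bits remain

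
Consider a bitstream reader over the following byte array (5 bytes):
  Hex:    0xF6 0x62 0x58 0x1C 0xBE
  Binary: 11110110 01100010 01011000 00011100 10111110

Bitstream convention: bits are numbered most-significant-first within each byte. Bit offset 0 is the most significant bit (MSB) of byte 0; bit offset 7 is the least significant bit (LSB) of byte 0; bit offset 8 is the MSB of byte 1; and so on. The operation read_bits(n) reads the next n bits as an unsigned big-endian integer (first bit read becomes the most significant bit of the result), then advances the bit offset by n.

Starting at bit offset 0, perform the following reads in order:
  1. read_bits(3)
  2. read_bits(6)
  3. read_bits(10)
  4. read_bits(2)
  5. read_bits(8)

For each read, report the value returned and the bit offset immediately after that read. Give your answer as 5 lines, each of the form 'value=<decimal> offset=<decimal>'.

Read 1: bits[0:3] width=3 -> value=7 (bin 111); offset now 3 = byte 0 bit 3; 37 bits remain
Read 2: bits[3:9] width=6 -> value=44 (bin 101100); offset now 9 = byte 1 bit 1; 31 bits remain
Read 3: bits[9:19] width=10 -> value=786 (bin 1100010010); offset now 19 = byte 2 bit 3; 21 bits remain
Read 4: bits[19:21] width=2 -> value=3 (bin 11); offset now 21 = byte 2 bit 5; 19 bits remain
Read 5: bits[21:29] width=8 -> value=3 (bin 00000011); offset now 29 = byte 3 bit 5; 11 bits remain

Answer: value=7 offset=3
value=44 offset=9
value=786 offset=19
value=3 offset=21
value=3 offset=29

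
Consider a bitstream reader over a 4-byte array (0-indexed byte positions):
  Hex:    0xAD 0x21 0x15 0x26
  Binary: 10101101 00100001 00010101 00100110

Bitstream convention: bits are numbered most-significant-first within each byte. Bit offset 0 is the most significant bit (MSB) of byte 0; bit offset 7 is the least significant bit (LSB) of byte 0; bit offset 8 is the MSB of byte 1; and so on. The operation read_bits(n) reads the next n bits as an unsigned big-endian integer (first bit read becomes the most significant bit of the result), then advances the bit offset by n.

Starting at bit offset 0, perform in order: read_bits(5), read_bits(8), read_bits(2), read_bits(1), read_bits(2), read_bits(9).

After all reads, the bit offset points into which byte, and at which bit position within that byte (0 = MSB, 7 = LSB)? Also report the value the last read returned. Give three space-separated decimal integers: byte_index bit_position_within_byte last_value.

Read 1: bits[0:5] width=5 -> value=21 (bin 10101); offset now 5 = byte 0 bit 5; 27 bits remain
Read 2: bits[5:13] width=8 -> value=164 (bin 10100100); offset now 13 = byte 1 bit 5; 19 bits remain
Read 3: bits[13:15] width=2 -> value=0 (bin 00); offset now 15 = byte 1 bit 7; 17 bits remain
Read 4: bits[15:16] width=1 -> value=1 (bin 1); offset now 16 = byte 2 bit 0; 16 bits remain
Read 5: bits[16:18] width=2 -> value=0 (bin 00); offset now 18 = byte 2 bit 2; 14 bits remain
Read 6: bits[18:27] width=9 -> value=169 (bin 010101001); offset now 27 = byte 3 bit 3; 5 bits remain

Answer: 3 3 169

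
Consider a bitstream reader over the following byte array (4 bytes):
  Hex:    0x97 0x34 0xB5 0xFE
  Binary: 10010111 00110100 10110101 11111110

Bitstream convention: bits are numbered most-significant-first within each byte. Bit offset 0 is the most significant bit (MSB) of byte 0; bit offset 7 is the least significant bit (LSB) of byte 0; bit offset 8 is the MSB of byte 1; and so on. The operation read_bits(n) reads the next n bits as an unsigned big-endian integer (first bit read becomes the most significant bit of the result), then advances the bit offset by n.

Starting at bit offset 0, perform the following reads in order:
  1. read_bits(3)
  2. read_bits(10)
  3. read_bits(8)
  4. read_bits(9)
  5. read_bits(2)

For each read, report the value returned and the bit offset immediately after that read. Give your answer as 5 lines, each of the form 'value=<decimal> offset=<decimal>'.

Read 1: bits[0:3] width=3 -> value=4 (bin 100); offset now 3 = byte 0 bit 3; 29 bits remain
Read 2: bits[3:13] width=10 -> value=742 (bin 1011100110); offset now 13 = byte 1 bit 5; 19 bits remain
Read 3: bits[13:21] width=8 -> value=150 (bin 10010110); offset now 21 = byte 2 bit 5; 11 bits remain
Read 4: bits[21:30] width=9 -> value=383 (bin 101111111); offset now 30 = byte 3 bit 6; 2 bits remain
Read 5: bits[30:32] width=2 -> value=2 (bin 10); offset now 32 = byte 4 bit 0; 0 bits remain

Answer: value=4 offset=3
value=742 offset=13
value=150 offset=21
value=383 offset=30
value=2 offset=32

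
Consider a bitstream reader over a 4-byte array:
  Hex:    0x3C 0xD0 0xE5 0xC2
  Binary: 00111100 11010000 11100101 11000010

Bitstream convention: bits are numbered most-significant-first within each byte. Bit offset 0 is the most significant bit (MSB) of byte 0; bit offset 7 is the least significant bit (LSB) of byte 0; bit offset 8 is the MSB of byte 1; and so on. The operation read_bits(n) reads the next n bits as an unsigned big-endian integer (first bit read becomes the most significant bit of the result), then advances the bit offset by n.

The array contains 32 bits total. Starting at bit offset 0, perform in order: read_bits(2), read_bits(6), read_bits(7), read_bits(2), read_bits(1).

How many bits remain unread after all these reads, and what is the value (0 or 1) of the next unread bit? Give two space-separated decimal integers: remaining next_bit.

Answer: 14 1

Derivation:
Read 1: bits[0:2] width=2 -> value=0 (bin 00); offset now 2 = byte 0 bit 2; 30 bits remain
Read 2: bits[2:8] width=6 -> value=60 (bin 111100); offset now 8 = byte 1 bit 0; 24 bits remain
Read 3: bits[8:15] width=7 -> value=104 (bin 1101000); offset now 15 = byte 1 bit 7; 17 bits remain
Read 4: bits[15:17] width=2 -> value=1 (bin 01); offset now 17 = byte 2 bit 1; 15 bits remain
Read 5: bits[17:18] width=1 -> value=1 (bin 1); offset now 18 = byte 2 bit 2; 14 bits remain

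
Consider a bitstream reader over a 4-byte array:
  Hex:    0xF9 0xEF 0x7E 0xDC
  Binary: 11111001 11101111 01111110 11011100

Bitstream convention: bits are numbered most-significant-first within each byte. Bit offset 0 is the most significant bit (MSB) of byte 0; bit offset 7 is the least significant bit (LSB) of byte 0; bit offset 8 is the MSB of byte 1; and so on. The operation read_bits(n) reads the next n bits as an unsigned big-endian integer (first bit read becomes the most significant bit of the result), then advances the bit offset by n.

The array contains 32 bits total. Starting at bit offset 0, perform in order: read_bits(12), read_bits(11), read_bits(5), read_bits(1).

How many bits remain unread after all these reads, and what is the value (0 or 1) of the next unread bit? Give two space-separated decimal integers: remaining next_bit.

Answer: 3 1

Derivation:
Read 1: bits[0:12] width=12 -> value=3998 (bin 111110011110); offset now 12 = byte 1 bit 4; 20 bits remain
Read 2: bits[12:23] width=11 -> value=1983 (bin 11110111111); offset now 23 = byte 2 bit 7; 9 bits remain
Read 3: bits[23:28] width=5 -> value=13 (bin 01101); offset now 28 = byte 3 bit 4; 4 bits remain
Read 4: bits[28:29] width=1 -> value=1 (bin 1); offset now 29 = byte 3 bit 5; 3 bits remain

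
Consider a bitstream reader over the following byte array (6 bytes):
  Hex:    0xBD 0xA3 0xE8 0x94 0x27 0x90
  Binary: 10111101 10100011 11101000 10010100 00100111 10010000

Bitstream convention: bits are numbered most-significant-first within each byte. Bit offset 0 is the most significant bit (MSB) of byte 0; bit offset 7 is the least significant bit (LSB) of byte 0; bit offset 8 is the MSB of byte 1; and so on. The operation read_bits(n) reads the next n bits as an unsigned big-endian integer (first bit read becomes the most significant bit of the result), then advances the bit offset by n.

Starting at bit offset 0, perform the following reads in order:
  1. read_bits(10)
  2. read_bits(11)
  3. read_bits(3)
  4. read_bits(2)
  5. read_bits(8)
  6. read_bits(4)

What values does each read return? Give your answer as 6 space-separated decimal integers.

Read 1: bits[0:10] width=10 -> value=758 (bin 1011110110); offset now 10 = byte 1 bit 2; 38 bits remain
Read 2: bits[10:21] width=11 -> value=1149 (bin 10001111101); offset now 21 = byte 2 bit 5; 27 bits remain
Read 3: bits[21:24] width=3 -> value=0 (bin 000); offset now 24 = byte 3 bit 0; 24 bits remain
Read 4: bits[24:26] width=2 -> value=2 (bin 10); offset now 26 = byte 3 bit 2; 22 bits remain
Read 5: bits[26:34] width=8 -> value=80 (bin 01010000); offset now 34 = byte 4 bit 2; 14 bits remain
Read 6: bits[34:38] width=4 -> value=9 (bin 1001); offset now 38 = byte 4 bit 6; 10 bits remain

Answer: 758 1149 0 2 80 9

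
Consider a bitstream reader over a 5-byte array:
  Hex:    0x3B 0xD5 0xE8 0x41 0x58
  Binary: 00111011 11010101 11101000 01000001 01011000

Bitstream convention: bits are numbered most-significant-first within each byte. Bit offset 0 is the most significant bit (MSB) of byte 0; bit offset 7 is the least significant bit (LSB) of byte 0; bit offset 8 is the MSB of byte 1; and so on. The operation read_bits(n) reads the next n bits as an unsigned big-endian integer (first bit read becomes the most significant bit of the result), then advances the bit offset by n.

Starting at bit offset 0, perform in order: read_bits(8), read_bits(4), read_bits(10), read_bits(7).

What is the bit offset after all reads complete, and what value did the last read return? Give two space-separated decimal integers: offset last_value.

Answer: 29 8

Derivation:
Read 1: bits[0:8] width=8 -> value=59 (bin 00111011); offset now 8 = byte 1 bit 0; 32 bits remain
Read 2: bits[8:12] width=4 -> value=13 (bin 1101); offset now 12 = byte 1 bit 4; 28 bits remain
Read 3: bits[12:22] width=10 -> value=378 (bin 0101111010); offset now 22 = byte 2 bit 6; 18 bits remain
Read 4: bits[22:29] width=7 -> value=8 (bin 0001000); offset now 29 = byte 3 bit 5; 11 bits remain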